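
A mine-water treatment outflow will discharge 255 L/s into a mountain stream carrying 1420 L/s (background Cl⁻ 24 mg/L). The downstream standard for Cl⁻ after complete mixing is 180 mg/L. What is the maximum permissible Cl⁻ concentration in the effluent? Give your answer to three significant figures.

1050 mg/L

At the limit, (Qr·Cr + Qe·Cₑ)/(Qr + Qe) = 180:
Cₑ = (1675·180 − 1420·24.00) / 255.0 = 1049 mg/L.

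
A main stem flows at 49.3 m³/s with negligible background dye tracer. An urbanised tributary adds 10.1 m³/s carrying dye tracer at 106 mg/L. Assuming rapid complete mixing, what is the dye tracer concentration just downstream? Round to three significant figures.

18.0 mg/L

Mixed concentration C = ΣQC/ΣQ = (49.30·0 + 10.10·106.0) / 59.40 = 1071/59.40 = 18.02 mg/L.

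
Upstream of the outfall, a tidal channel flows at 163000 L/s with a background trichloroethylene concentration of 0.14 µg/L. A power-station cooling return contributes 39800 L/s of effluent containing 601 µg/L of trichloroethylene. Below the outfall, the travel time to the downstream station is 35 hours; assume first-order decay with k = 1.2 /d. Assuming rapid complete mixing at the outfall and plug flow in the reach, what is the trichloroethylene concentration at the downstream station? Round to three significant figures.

20.5 µg/L

Conservation of mass: C = (163000·0.1400 + 39800·601.0) / 202800 = 23940000/202800 = 118.1 µg/L.
Applying C = C₀e^(−kt): 118.1 × 0.1738 = 20.52 µg/L.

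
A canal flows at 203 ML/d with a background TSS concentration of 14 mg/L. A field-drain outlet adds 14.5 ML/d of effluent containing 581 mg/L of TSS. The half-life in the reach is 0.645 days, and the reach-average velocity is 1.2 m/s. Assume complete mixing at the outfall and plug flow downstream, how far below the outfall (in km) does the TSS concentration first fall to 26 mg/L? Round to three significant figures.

66.5 km

Mass balance: C = (203.0·14.00 + 14.50·581.0) / 217.5 = 11270/217.5 = 51.80 mg/L.
Half-life 0.645 d → k = ln 2 / 0.645 = 1.075 d⁻¹.
Set 51.80·exp(−k·t) = 26 → t = ln(51.80/26)/k = 55420 s = 15.39 h.
Distance = v·t = 1.2·55420 = 66500 m = 66.50 km.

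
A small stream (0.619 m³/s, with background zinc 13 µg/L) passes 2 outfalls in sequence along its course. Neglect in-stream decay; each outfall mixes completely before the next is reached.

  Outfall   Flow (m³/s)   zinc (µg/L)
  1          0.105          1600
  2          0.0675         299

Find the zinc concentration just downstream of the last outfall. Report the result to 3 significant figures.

Outfall 1: combined Q = 0.7240 m³/s; C = (0.6190·13.00 + 0.1050·1600)/0.7240 = 243.2 µg/L.
Outfall 2: combined Q = 0.7915 m³/s; C = (0.7240·243.2 + 0.06750·299.0)/0.7915 = 247.9 µg/L.

248 µg/L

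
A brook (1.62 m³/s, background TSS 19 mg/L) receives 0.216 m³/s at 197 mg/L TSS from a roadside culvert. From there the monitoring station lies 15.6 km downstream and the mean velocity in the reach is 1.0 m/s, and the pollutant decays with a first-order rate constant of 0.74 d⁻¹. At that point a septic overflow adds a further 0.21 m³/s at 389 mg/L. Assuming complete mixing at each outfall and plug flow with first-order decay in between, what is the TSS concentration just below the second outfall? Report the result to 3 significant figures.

Mass balance: C = (1.620·19.00 + 0.2160·197.0) / 1.836 = 73.33/1.836 = 39.94 mg/L; combined flow 1.836 m³/s.
Travel time t = 15.6·1000 / 1.0 = 15600 s = 4.333 h.
First-order decay: C = 39.94·exp(−k·t) = 39.94·0.8749 = 34.95 mg/L.
Second outfall: C = (1.836·34.95 + 0.2100·389.0)/2.046 = 71.29 mg/L.

71.3 mg/L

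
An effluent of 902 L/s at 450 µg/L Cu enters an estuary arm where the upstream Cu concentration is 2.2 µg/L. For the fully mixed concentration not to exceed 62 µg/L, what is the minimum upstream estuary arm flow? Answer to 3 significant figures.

5850 L/s

Set C_mix = 62: (Q·2.200 + 902.0·450.0) / (Q + 902.0) = 62
→ Q = 902.0·(450.0 − 62)/(62 − 2.200) = 5852 L/s.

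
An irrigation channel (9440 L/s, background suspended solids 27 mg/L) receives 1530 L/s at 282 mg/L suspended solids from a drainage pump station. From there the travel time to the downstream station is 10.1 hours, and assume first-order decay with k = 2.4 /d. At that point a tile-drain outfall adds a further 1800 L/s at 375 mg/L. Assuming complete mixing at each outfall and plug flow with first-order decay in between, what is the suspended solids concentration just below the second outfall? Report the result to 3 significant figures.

Mass balance: C = (9440·27.00 + 1530·282.0) / 10970 = 686300/10970 = 62.57 mg/L; combined flow 10970 L/s.
Decay over the reach: 62.57·exp(−kt) = 62.57·0.3642 = 22.79 mg/L.
At the second outfall, C = (10970·22.79 + 1800·375.0) / (10970 + 1800) = 72.43 mg/L.

72.4 mg/L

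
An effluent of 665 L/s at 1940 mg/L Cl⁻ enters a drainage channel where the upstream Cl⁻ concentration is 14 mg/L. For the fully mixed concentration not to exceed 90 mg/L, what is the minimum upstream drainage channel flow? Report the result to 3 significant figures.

16200 L/s

Set C_mix = 90: (Q·14.00 + 665.0·1940) / (Q + 665.0) = 90
→ Q = 665.0·(1940 − 90)/(90 − 14.00) = 16190 L/s.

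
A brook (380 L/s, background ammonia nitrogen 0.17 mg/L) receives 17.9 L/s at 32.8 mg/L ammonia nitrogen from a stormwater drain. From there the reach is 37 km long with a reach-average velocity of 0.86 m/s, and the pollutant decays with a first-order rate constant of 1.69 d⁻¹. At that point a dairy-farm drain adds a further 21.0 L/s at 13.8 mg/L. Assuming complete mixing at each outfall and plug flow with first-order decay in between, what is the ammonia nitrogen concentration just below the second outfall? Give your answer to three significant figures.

Mass balance: C = (380.0·0.1700 + 17.90·32.80) / 397.9 = 651.7/397.9 = 1.638 mg/L; combined flow 397.9 L/s.
Travel time t = 37·1000 / 0.86 = 43020 s = 11.95 h.
Decay over the reach: 1.638·exp(−kt) = 1.638·0.4310 = 0.7060 mg/L.
Second outfall: C = (397.9·0.7060 + 21.00·13.80)/418.9 = 1.362 mg/L.

1.36 mg/L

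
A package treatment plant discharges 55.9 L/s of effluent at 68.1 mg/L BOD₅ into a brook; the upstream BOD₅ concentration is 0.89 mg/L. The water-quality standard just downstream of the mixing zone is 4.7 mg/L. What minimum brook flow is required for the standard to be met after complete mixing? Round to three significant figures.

930 L/s

Set C_mix = 4.7: (Q·0.8900 + 55.90·68.10) / (Q + 55.90) = 4.7
→ Q = 55.90·(68.10 − 4.7)/(4.7 − 0.8900) = 930.2 L/s.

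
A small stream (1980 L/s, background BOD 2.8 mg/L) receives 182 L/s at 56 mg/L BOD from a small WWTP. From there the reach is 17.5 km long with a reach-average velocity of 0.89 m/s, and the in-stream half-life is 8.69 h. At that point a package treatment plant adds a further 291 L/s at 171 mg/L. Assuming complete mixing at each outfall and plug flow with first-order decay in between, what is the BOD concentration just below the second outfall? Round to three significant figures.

Mixed concentration C = ΣQC/ΣQ = (1980·2.800 + 182.0·56.00) / 2162 = 15740/2162 = 7.278 mg/L; combined flow 2162 L/s.
Travel time t = 17.5·1000 / 0.89 = 19660 s = 5.462 h.
Half-life 8.69 h → k = ln 2 / 8.69 = 0.07976 h⁻¹ = 1.914 d⁻¹.
After decay, C = 7.278 × e^(−kt) = 7.278 × 0.6468 = 4.708 mg/L.
Second outfall: C = (2162·4.708 + 291.0·171.0)/2453 = 24.44 mg/L.

24.4 mg/L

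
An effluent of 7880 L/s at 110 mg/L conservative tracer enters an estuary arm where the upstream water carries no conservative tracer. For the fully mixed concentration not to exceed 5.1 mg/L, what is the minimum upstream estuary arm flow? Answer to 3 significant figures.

162000 L/s

Set C_mix = 5.1: (Q·0 + 7880·110.0) / (Q + 7880) = 5.1
→ Q = 7880·(110.0 − 5.1)/(5.1 − 0) = 162100 L/s.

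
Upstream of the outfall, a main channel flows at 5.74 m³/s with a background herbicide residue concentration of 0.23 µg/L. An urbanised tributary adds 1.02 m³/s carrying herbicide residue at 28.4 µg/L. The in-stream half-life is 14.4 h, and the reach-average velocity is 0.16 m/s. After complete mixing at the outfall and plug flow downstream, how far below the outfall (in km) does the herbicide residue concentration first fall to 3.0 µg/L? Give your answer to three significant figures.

4.80 km

Mixed concentration C = ΣQC/ΣQ = (5.740·0.2300 + 1.020·28.40) / 6.760 = 30.29/6.760 = 4.481 µg/L.
Half-life 14.4 h → k = ln 2 / 14.4 = 0.04814 h⁻¹ = 1.155 d⁻¹.
Set 4.481·exp(−k·t) = 3.0 → t = ln(4.481/3.0)/k = 30000 s = 8.333 h.
Distance = v·t = 0.16·30000 = 4800 m = 4.800 km.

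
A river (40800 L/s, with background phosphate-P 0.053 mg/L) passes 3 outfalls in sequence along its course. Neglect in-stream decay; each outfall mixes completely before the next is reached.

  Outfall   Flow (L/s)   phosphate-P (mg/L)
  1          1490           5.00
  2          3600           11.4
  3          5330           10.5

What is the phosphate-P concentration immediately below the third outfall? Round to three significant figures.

Outfall 1: combined Q = 42290 L/s; C = (40800·0.05300 + 1490·5.000)/42290 = 0.2273 mg/L.
Outfall 2: combined Q = 45890 L/s; C = (42290·0.2273 + 3600·11.40)/45890 = 1.104 mg/L.
Outfall 3: combined Q = 51220 L/s; C = (45890·1.104 + 5330·10.50)/51220 = 2.082 mg/L.

2.08 mg/L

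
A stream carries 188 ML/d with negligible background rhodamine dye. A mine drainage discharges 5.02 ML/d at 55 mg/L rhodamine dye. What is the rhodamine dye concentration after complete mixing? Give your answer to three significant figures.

Flow-weighted average: C = (188.0·0 + 5.020·55.00) / 193.0 = 276.1/193.0 = 1.430 mg/L.

1.43 mg/L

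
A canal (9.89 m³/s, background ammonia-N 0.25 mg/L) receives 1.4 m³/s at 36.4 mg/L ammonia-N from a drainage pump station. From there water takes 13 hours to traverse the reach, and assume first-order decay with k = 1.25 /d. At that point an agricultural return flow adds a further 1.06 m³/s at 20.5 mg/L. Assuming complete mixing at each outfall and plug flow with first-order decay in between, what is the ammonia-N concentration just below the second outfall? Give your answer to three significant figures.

3.96 mg/L

Conservation of mass: C = (9.890·0.2500 + 1.400·36.40) / 11.29 = 53.43/11.29 = 4.733 mg/L; combined flow 11.29 m³/s.
Decay over the reach: 4.733·exp(−kt) = 4.733·0.5081 = 2.405 mg/L.
At the second outfall, C = (11.29·2.405 + 1.060·20.50) / (11.29 + 1.060) = 3.958 mg/L.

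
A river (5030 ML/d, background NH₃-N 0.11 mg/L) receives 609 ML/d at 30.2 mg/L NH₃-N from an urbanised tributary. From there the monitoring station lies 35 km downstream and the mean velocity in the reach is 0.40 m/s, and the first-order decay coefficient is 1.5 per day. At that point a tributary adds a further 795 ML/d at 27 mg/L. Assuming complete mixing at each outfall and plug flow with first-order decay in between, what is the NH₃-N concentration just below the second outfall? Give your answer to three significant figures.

Flow-weighted average: C = (5030·0.1100 + 609.0·30.20) / 5639 = 18950/5639 = 3.360 mg/L; combined flow 5639 ML/d.
Travel time t = 35·1000 / 0.40 = 87500 s = 24.31 h.
First-order decay: C = 3.360·exp(−k·t) = 3.360·0.2189 = 0.7355 mg/L.
Second outfall: C = (5639·0.7355 + 795.0·27.00)/6434 = 3.981 mg/L.

3.98 mg/L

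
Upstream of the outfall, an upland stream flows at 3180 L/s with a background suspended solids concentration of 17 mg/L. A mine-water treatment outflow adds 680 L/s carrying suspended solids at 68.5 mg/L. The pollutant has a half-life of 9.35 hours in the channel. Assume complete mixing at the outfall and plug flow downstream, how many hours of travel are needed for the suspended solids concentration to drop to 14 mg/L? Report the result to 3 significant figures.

8.39 h

Flow-weighted average: C = (3180·17.00 + 680.0·68.50) / 3860 = 100600/3860 = 26.07 mg/L.
Half-life 9.35 h → k = ln 2 / 9.35 = 0.07413 h⁻¹ = 1.779 d⁻¹.
26.07·exp(−k·t) = 14 → t = ln(26.07/14)/k = 30200 s = 8.388 h.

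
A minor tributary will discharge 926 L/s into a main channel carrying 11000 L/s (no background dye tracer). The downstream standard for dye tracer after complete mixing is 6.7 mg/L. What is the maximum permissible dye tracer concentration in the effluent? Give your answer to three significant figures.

At the limit, (Qr·Cr + Qe·Cₑ)/(Qr + Qe) = 6.7:
Cₑ = (11930·6.7 − 11000·0) / 926.0 = 86.29 mg/L.

86.3 mg/L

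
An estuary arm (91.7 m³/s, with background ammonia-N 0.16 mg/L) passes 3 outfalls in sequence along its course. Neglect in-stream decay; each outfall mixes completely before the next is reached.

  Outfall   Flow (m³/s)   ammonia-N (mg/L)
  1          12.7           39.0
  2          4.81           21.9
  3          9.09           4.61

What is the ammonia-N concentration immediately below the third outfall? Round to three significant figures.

5.56 mg/L

Outfall 1: combined Q = 104.4 m³/s; C = (91.70·0.1600 + 12.70·39.00)/104.4 = 4.885 mg/L.
Outfall 2: combined Q = 109.2 m³/s; C = (104.4·4.885 + 4.810·21.90)/109.2 = 5.634 mg/L.
Outfall 3: combined Q = 118.3 m³/s; C = (109.2·5.634 + 9.090·4.610)/118.3 = 5.556 mg/L.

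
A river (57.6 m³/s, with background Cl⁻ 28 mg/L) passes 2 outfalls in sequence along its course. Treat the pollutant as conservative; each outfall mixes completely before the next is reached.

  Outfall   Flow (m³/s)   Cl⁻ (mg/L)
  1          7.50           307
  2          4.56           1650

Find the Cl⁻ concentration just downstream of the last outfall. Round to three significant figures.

Outfall 1: combined Q = 65.10 m³/s; C = (57.60·28.00 + 7.500·307.0)/65.10 = 60.14 mg/L.
Outfall 2: combined Q = 69.66 m³/s; C = (65.10·60.14 + 4.560·1650)/69.66 = 164.2 mg/L.

164 mg/L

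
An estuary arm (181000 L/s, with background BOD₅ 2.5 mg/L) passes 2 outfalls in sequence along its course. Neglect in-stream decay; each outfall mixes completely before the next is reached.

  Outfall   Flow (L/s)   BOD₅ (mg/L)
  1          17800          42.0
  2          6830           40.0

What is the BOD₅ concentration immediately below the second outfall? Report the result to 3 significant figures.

After outfall 1: Q = 181000 + 17800 = 198800 L/s; C = (181000·2.500 + 17800·42.00)/198800 = 6.037 mg/L.
After outfall 2: Q = 198800 + 6830 = 205600 L/s; C = (198800·6.037 + 6830·40.00)/205600 = 7.165 mg/L.

7.16 mg/L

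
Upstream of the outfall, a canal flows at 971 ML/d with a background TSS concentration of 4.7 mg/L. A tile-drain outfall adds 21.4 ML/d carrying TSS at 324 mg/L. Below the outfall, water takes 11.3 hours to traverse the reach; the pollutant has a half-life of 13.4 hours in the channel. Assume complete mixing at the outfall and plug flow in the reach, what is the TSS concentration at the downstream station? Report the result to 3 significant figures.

6.46 mg/L

Flow-weighted average: C = (971.0·4.700 + 21.40·324.0) / 992.4 = 11500/992.4 = 11.59 mg/L.
Half-life 13.4 h → k = ln 2 / 13.4 = 0.05173 h⁻¹ = 1.241 d⁻¹.
Applying C = C₀e^(−kt): 11.59 × 0.5574 = 6.457 mg/L.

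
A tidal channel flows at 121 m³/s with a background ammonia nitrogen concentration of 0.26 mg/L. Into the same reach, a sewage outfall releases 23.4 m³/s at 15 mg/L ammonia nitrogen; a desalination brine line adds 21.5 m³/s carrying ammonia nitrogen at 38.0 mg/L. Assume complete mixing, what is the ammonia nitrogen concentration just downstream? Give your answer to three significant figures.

Mass balance: C = (121.0·0.2600 + 23.40·15.00 + 21.50·38.00) / 165.9 = 1199/165.9 = 7.230 mg/L.

7.23 mg/L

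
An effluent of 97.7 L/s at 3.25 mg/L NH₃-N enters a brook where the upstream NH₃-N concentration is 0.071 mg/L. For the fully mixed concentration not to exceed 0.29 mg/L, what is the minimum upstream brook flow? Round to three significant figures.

1320 L/s

Set C_mix = 0.29: (Q·0.07100 + 97.70·3.250) / (Q + 97.70) = 0.29
→ Q = 97.70·(3.250 − 0.29)/(0.29 − 0.07100) = 1321 L/s.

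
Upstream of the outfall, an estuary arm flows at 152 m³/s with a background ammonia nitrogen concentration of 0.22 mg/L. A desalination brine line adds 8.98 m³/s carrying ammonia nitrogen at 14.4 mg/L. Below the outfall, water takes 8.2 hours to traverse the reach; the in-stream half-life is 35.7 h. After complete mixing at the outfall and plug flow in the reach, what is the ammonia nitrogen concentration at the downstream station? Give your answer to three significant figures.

0.862 mg/L

Flow-weighted average: C = (152.0·0.2200 + 8.980·14.40) / 161.0 = 162.8/161.0 = 1.011 mg/L.
Half-life 35.7 h → k = ln 2 / 35.7 = 0.01942 h⁻¹ = 0.4660 d⁻¹.
Decay over the reach: 1.011·exp(−kt) = 1.011·0.8528 = 0.8622 mg/L.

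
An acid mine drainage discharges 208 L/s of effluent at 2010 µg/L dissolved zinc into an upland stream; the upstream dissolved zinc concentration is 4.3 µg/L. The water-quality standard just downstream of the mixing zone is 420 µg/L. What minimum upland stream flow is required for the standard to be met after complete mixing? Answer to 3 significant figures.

Set C_mix = 420: (Q·4.300 + 208.0·2010) / (Q + 208.0) = 420
→ Q = 208.0·(2010 − 420)/(420 − 4.300) = 795.6 L/s.

796 L/s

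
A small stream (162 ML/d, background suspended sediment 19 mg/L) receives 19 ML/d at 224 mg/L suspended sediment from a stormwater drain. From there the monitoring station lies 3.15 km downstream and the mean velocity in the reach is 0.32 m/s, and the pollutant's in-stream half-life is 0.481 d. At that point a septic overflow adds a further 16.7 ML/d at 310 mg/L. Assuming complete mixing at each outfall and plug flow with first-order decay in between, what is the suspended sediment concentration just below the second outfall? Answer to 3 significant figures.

Mixed concentration C = ΣQC/ΣQ = (162.0·19.00 + 19.00·224.0) / 181.0 = 7334/181.0 = 40.52 mg/L; combined flow 181.0 ML/d.
Travel time t = 3.15·1000 / 0.32 = 9844 s = 2.734 h.
Half-life 0.481 d → k = ln 2 / 0.481 = 1.441 d⁻¹.
After decay, C = 40.52 × e^(−kt) = 40.52 × 0.8486 = 34.38 mg/L.
Second outfall: C = (181.0·34.38 + 16.70·310.0)/197.7 = 57.67 mg/L.

57.7 mg/L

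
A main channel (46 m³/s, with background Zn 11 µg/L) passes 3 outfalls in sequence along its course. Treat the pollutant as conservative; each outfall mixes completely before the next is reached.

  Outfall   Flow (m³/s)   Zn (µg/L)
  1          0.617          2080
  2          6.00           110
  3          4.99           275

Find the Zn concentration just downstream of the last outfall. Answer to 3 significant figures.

Below outfall 1: Q → 46.62 m³/s, C = (46.00·11.00 + 0.6170·2080)/46.62 = 38.38 µg/L.
Below outfall 2: Q → 52.62 m³/s, C = (46.62·38.38 + 6.000·110.0)/52.62 = 46.55 µg/L.
Below outfall 3: Q → 57.61 m³/s, C = (52.62·46.55 + 4.990·275.0)/57.61 = 66.34 µg/L.

66.3 µg/L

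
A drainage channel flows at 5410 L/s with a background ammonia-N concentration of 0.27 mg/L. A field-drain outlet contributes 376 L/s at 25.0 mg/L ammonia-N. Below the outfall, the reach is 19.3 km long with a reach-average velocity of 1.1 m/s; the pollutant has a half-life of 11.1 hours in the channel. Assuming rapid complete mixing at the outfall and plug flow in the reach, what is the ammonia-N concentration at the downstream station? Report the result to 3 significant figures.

After mixing, C = (5410·0.2700 + 376.0·25.00) / 5786 = 10860/5786 = 1.877 mg/L.
Travel time t = 19.3·1000 / 1.1 = 17550 s = 4.874 h.
Half-life 11.1 h → k = ln 2 / 11.1 = 0.06245 h⁻¹ = 1.499 d⁻¹.
First-order decay: C = 1.877·exp(−k·t) = 1.877·0.7376 = 1.385 mg/L.

1.38 mg/L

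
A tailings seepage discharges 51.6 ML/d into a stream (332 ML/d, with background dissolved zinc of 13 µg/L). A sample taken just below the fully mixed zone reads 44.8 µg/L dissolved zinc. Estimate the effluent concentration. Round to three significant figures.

Mass balance: 332.0·13.00 + 51.60·Cₑ = 383.6·44.80
→ Cₑ = (383.6·44.80 − 332.0·13.00) / 51.60 = 249.4 µg/L.

249 µg/L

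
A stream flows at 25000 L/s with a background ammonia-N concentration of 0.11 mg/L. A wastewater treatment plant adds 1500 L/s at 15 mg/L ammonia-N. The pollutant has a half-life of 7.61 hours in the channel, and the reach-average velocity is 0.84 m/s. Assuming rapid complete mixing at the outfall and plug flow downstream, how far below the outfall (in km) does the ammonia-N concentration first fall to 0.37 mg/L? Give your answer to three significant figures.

Mixed concentration C = ΣQC/ΣQ = (25000·0.1100 + 1500·15.00) / 26500 = 25250/26500 = 0.9528 mg/L.
Half-life 7.61 h → k = ln 2 / 7.61 = 0.09108 h⁻¹ = 2.186 d⁻¹.
Set 0.9528·exp(−k·t) = 0.37 → t = ln(0.9528/0.37)/k = 37390 s = 10.39 h.
Distance = v·t = 0.84·37390 = 31410 m = 31.41 km.

31.4 km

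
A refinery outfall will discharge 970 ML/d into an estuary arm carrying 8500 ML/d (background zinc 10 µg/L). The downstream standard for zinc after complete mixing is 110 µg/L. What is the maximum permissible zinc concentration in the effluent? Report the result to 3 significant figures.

At the limit, (Qr·Cr + Qe·Cₑ)/(Qr + Qe) = 110:
Cₑ = (9470·110 − 8500·10.00) / 970.0 = 986.3 µg/L.

986 µg/L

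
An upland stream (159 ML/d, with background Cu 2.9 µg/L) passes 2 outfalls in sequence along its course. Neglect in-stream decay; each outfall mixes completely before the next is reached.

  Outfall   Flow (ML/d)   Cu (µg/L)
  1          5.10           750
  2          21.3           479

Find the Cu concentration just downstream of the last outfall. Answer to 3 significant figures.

Below outfall 1: Q → 164.1 ML/d, C = (159.0·2.900 + 5.100·750.0)/164.1 = 26.12 µg/L.
Below outfall 2: Q → 185.4 ML/d, C = (164.1·26.12 + 21.30·479.0)/185.4 = 78.15 µg/L.

78.1 µg/L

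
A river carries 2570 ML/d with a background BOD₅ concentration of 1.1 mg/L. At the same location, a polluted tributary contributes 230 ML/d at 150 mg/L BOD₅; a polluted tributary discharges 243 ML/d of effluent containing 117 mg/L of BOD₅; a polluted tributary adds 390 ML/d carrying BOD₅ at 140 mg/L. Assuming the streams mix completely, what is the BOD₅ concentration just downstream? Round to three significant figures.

35.1 mg/L

Mass balance: C = (2570·1.100 + 230.0·150.0 + 243.0·117.0 + 390.0·140.0) / 3433 = 120400/3433 = 35.06 mg/L.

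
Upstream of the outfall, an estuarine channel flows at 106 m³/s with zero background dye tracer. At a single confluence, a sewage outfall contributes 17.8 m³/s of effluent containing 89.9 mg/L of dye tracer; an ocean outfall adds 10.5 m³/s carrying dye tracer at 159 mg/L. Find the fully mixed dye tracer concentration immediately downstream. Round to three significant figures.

24.3 mg/L

Mass balance: C = (106.0·0 + 17.80·89.90 + 10.50·159.0) / 134.3 = 3270/134.3 = 24.35 mg/L.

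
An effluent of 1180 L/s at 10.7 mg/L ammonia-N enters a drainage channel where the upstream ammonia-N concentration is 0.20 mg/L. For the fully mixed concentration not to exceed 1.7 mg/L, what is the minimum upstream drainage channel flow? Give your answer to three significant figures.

Set C_mix = 1.7: (Q·0.2000 + 1180·10.70) / (Q + 1180) = 1.7
→ Q = 1180·(10.70 − 1.7)/(1.7 − 0.2000) = 7080 L/s.

7080 L/s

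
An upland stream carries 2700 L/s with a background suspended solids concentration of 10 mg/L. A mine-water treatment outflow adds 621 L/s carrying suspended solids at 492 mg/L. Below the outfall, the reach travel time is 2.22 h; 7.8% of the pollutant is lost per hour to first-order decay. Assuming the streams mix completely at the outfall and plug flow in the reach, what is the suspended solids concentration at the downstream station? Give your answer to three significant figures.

After mixing, C = (2700·10.00 + 621.0·492.0) / 3321 = 332500/3321 = 100.1 mg/L.
7.8%/h lost → k = −ln(1 − 0.078) = 0.08121 h⁻¹.
Decay over the reach: 100.1·exp(−kt) = 100.1·0.8350 = 83.61 mg/L.

83.6 mg/L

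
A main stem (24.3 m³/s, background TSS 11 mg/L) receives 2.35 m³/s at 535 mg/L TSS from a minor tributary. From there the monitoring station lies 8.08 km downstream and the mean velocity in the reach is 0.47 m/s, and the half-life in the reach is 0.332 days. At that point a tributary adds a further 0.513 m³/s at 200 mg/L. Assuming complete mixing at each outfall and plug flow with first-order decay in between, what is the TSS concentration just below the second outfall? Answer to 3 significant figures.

40.8 mg/L

Flow-weighted average: C = (24.30·11.00 + 2.350·535.0) / 26.65 = 1525/26.65 = 57.21 mg/L; combined flow 26.65 m³/s.
Travel time t = 8.08·1000 / 0.47 = 17190 s = 4.775 h.
Half-life 0.332 d → k = ln 2 / 0.332 = 2.088 d⁻¹.
Applying C = C₀e^(−kt): 57.21 × 0.6601 = 37.76 mg/L.
At the second outfall, C = (26.65·37.76 + 0.5130·200.0) / (26.65 + 0.5130) = 40.82 mg/L.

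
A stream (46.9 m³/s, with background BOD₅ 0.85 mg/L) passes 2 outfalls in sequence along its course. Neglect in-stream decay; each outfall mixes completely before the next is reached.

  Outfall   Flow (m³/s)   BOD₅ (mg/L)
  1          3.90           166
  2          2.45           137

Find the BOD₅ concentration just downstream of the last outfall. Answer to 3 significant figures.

19.2 mg/L

Below outfall 1: Q → 50.80 m³/s, C = (46.90·0.8500 + 3.900·166.0)/50.80 = 13.53 mg/L.
Below outfall 2: Q → 53.25 m³/s, C = (50.80·13.53 + 2.450·137.0)/53.25 = 19.21 mg/L.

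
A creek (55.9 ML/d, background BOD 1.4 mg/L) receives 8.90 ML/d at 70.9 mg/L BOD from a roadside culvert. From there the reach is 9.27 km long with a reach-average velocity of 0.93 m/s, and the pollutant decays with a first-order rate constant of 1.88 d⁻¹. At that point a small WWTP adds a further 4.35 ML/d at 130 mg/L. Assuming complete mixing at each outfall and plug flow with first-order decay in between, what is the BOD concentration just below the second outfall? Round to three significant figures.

Mass balance: C = (55.90·1.400 + 8.900·70.90) / 64.80 = 709.3/64.80 = 10.95 mg/L; combined flow 64.80 ML/d.
Travel time t = 9.27·1000 / 0.93 = 9968 s = 2.769 h.
After decay, C = 10.95 × e^(−kt) = 10.95 × 0.8050 = 8.811 mg/L.
At the second outfall, C = (64.80·8.811 + 4.350·130.0) / (64.80 + 4.350) = 16.43 mg/L.

16.4 mg/L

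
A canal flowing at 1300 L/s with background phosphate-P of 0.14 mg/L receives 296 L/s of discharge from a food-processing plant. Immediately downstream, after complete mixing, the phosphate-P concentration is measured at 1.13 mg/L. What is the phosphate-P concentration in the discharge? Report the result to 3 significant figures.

Mass balance: 1300·0.1400 + 296.0·Cₑ = 1596·1.130
→ Cₑ = (1596·1.130 − 1300·0.1400) / 296.0 = 5.478 mg/L.

5.48 mg/L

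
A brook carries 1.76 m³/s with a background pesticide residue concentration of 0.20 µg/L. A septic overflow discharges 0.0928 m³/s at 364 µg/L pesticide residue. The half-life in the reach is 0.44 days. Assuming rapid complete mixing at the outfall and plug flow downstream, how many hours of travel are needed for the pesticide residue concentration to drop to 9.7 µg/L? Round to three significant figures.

Mixed concentration C = ΣQC/ΣQ = (1.760·0.2000 + 0.09280·364.0) / 1.853 = 34.13/1.853 = 18.42 µg/L.
Half-life 0.44 d → k = ln 2 / 0.44 = 1.575 d⁻¹.
18.42·exp(−k·t) = 9.7 → t = ln(18.42/9.7)/k = 35180 s = 9.771 h.

9.77 h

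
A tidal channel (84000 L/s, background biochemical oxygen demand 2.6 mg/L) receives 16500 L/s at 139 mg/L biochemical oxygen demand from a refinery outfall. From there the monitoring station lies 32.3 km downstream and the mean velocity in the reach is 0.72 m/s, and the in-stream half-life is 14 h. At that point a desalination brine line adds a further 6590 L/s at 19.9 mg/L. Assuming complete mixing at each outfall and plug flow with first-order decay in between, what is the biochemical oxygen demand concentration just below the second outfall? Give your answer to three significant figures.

13.9 mg/L

After mixing, C = (84000·2.600 + 16500·139.0) / 100500 = 2512000/100500 = 24.99 mg/L; combined flow 100500 L/s.
Travel time t = 32.3·1000 / 0.72 = 44860 s = 12.46 h.
Half-life 14 h → k = ln 2 / 14 = 0.04951 h⁻¹ = 1.188 d⁻¹.
Decay over the reach: 24.99·exp(−kt) = 24.99·0.5396 = 13.49 mg/L.
Second outfall: C = (100500·13.49 + 6590·19.90)/107100 = 13.88 mg/L.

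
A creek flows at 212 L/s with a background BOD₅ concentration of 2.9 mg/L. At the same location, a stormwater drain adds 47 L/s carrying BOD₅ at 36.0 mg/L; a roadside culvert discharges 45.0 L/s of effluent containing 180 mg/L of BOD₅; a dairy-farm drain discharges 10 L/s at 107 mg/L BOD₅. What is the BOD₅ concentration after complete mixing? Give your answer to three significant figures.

Mass balance: C = (212.0·2.900 + 47.00·36.00 + 45.00·180.0 + 10.00·107.0) / 314.0 = 11480/314.0 = 36.55 mg/L.

36.6 mg/L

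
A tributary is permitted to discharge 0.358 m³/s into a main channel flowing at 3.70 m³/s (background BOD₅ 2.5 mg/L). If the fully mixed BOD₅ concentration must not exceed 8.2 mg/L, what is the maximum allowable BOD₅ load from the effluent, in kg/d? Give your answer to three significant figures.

Mass balance at the limit: 3.700·2.500 + 0.3580·Cₑ = 4.058·8.2 → Cₑ = 67.11 mg/L.
Load = 0.3580 m³/s × 67.11 g/m³ × 86 400 s/d = 2076 kg/d.

2080 kg/d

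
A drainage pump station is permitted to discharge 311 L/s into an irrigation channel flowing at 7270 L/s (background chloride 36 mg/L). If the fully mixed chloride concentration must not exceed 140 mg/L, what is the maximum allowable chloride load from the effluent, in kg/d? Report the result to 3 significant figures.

69100 kg/d

Mass balance at the limit: 7270·36.00 + 311.0·Cₑ = 7581·140 → Cₑ = 2571 mg/L.
311.0 L/s = 0.3110 m³/s. Load = 0.3110 m³/s × 2571 g/m³ × 86 400 s/d = 69090 kg/d.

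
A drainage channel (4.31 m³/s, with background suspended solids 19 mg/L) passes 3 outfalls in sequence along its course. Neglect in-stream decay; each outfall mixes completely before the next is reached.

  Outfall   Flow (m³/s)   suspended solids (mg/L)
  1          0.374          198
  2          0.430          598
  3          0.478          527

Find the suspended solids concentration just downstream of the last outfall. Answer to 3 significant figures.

119 mg/L

Outfall 1: combined Q = 4.684 m³/s; C = (4.310·19.00 + 0.3740·198.0)/4.684 = 33.29 mg/L.
Outfall 2: combined Q = 5.114 m³/s; C = (4.684·33.29 + 0.4300·598.0)/5.114 = 80.77 mg/L.
Outfall 3: combined Q = 5.592 m³/s; C = (5.114·80.77 + 0.4780·527.0)/5.592 = 118.9 mg/L.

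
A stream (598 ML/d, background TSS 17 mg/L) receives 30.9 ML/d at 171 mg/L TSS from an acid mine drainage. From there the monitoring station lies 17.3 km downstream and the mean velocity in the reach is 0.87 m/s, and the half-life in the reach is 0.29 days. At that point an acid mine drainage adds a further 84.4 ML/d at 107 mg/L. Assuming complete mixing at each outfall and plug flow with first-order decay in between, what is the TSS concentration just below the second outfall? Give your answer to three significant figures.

25.2 mg/L

Mixed concentration C = ΣQC/ΣQ = (598.0·17.00 + 30.90·171.0) / 628.9 = 15450/628.9 = 24.57 mg/L; combined flow 628.9 ML/d.
Travel time t = 17.3·1000 / 0.87 = 19890 s = 5.524 h.
Half-life 0.29 d → k = ln 2 / 0.29 = 2.390 d⁻¹.
After decay, C = 24.57 × e^(−kt) = 24.57 × 0.5769 = 14.17 mg/L.
Second outfall: C = (628.9·14.17 + 84.40·107.0)/713.3 = 25.16 mg/L.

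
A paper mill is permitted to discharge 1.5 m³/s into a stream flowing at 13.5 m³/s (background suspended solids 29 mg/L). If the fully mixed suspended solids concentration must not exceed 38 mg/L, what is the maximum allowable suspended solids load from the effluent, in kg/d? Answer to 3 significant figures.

Mass balance at the limit: 13.50·29.00 + 1.500·Cₑ = 15.00·38 → Cₑ = 119.0 mg/L.
Load = 1.500 m³/s × 119.0 g/m³ × 86 400 s/d = 15420 kg/d.

15400 kg/d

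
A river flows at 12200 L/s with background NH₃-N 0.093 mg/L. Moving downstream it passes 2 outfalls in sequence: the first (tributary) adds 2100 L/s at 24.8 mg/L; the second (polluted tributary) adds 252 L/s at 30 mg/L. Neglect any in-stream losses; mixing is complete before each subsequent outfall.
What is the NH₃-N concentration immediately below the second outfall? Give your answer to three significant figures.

Outfall 1: combined Q = 14300 L/s; C = (12200·0.09300 + 2100·24.80)/14300 = 3.721 mg/L.
Outfall 2: combined Q = 14550 L/s; C = (14300·3.721 + 252.0·30.00)/14550 = 4.176 mg/L.

4.18 mg/L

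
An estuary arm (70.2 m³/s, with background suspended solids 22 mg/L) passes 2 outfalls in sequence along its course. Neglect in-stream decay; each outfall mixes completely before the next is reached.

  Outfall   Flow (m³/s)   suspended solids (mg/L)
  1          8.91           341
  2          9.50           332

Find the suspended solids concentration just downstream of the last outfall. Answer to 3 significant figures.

87.3 mg/L

After outfall 1: Q = 70.20 + 8.910 = 79.11 m³/s; C = (70.20·22.00 + 8.910·341.0)/79.11 = 57.93 mg/L.
After outfall 2: Q = 79.11 + 9.500 = 88.61 m³/s; C = (79.11·57.93 + 9.500·332.0)/88.61 = 87.31 mg/L.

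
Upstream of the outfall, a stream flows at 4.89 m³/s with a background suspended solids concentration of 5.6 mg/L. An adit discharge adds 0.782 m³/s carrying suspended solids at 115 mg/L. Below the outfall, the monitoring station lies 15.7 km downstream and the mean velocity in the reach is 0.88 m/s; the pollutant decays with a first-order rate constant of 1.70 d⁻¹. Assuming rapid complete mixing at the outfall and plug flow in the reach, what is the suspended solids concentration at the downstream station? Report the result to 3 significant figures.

14.6 mg/L

Mixed concentration C = ΣQC/ΣQ = (4.890·5.600 + 0.7820·115.0) / 5.672 = 117.3/5.672 = 20.68 mg/L.
Travel time t = 15.7·1000 / 0.88 = 17840 s = 4.956 h.
After decay, C = 20.68 × e^(−kt) = 20.68 × 0.7040 = 14.56 mg/L.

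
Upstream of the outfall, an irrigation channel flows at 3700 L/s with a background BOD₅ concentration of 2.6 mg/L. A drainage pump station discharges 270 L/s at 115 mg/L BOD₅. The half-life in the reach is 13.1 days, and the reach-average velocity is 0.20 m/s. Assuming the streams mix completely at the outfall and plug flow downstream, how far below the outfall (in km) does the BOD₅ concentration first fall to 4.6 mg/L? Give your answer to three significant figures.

261 km

Flow-weighted average: C = (3700·2.600 + 270.0·115.0) / 3970 = 40670/3970 = 10.24 mg/L.
Half-life 13.1 d → k = ln 2 / 13.1 = 0.05291 d⁻¹.
Set 10.24·exp(−k·t) = 4.6 → t = ln(10.24/4.6)/k = 1307000 s = 363.2 h.
Distance = v·t = 0.20·1307000 = 261500 m = 261.5 km.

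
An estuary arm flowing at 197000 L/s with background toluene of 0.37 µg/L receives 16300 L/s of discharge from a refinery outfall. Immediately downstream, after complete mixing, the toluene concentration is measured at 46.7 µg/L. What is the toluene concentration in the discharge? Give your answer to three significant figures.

Mass balance: 197000·0.3700 + 16300·Cₑ = 213300·46.70
→ Cₑ = (213300·46.70 − 197000·0.3700) / 16300 = 606.6 µg/L.

607 µg/L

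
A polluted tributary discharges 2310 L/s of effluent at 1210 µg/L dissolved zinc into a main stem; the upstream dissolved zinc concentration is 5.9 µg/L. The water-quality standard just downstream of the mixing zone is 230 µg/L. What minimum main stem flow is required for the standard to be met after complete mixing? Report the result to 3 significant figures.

Set C_mix = 230: (Q·5.900 + 2310·1210) / (Q + 2310) = 230
→ Q = 2310·(1210 − 230)/(230 − 5.900) = 10100 L/s.

10100 L/s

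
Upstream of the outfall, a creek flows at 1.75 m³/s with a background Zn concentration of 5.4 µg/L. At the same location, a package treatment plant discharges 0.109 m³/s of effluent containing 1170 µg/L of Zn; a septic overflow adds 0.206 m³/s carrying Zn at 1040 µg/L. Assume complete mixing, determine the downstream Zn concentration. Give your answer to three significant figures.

170 µg/L

Flow-weighted average: C = (1.750·5.400 + 0.1090·1170 + 0.2060·1040) / 2.065 = 351.2/2.065 = 170.1 µg/L.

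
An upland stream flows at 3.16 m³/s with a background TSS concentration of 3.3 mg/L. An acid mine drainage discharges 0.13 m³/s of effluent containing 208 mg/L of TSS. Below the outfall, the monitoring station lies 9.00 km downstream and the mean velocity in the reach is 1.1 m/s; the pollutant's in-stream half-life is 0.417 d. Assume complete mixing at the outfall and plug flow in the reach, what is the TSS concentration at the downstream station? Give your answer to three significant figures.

Flow-weighted average: C = (3.160·3.300 + 0.1300·208.0) / 3.290 = 37.47/3.290 = 11.39 mg/L.
Travel time t = 9.00·1000 / 1.1 = 8182 s = 2.273 h.
Half-life 0.417 d → k = ln 2 / 0.417 = 1.662 d⁻¹.
Applying C = C₀e^(−kt): 11.39 × 0.8544 = 9.730 mg/L.

9.73 mg/L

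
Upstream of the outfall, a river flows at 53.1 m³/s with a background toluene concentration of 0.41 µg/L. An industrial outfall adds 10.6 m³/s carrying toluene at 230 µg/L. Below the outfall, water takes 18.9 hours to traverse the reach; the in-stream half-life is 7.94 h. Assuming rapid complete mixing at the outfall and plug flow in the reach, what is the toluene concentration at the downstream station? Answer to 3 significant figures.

7.42 µg/L

Mixed concentration C = ΣQC/ΣQ = (53.10·0.4100 + 10.60·230.0) / 63.70 = 2460/63.70 = 38.61 µg/L.
Half-life 7.94 h → k = ln 2 / 7.94 = 0.08730 h⁻¹ = 2.095 d⁻¹.
Applying C = C₀e^(−kt): 38.61 × 0.1921 = 7.416 µg/L.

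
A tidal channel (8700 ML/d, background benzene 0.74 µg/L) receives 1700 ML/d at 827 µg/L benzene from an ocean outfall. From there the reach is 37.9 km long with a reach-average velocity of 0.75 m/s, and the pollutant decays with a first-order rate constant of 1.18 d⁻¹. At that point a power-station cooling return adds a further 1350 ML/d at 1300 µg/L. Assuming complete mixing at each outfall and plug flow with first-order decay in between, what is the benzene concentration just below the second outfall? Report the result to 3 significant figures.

210 µg/L

Mixed concentration C = ΣQC/ΣQ = (8700·0.7400 + 1700·827.0) / 10400 = 1412000/10400 = 135.8 µg/L; combined flow 10400 ML/d.
Travel time t = 37.9·1000 / 0.75 = 50530 s = 14.04 h.
Applying C = C₀e^(−kt): 135.8 × 0.5015 = 68.10 µg/L.
Second outfall: C = (10400·68.10 + 1350·1300)/11750 = 209.6 µg/L.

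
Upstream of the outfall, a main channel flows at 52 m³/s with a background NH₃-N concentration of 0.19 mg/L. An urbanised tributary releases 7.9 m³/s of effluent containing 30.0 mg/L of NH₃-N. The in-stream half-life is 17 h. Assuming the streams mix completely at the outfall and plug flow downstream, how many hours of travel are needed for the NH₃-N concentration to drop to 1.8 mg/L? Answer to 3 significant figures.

20.3 h

Flow-weighted average: C = (52.00·0.1900 + 7.900·30.00) / 59.90 = 246.9/59.90 = 4.122 mg/L.
Half-life 17 h → k = ln 2 / 17 = 0.04077 h⁻¹ = 0.9786 d⁻¹.
4.122·exp(−k·t) = 1.8 → t = ln(4.122/1.8)/k = 73150 s = 20.32 h.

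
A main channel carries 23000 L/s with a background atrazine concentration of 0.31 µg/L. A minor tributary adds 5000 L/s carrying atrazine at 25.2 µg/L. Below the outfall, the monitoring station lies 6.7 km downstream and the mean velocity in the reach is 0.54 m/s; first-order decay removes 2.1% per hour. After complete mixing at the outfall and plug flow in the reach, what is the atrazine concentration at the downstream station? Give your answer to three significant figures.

4.42 µg/L

Mixed concentration C = ΣQC/ΣQ = (23000·0.3100 + 5000·25.20) / 28000 = 133100/28000 = 4.755 µg/L.
Travel time t = 6.7·1000 / 0.54 = 12410 s = 3.447 h.
2.1%/h lost → k = −ln(1 − 0.021) = 0.02122 h⁻¹.
Applying C = C₀e^(−kt): 4.755 × 0.9295 = 4.419 µg/L.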